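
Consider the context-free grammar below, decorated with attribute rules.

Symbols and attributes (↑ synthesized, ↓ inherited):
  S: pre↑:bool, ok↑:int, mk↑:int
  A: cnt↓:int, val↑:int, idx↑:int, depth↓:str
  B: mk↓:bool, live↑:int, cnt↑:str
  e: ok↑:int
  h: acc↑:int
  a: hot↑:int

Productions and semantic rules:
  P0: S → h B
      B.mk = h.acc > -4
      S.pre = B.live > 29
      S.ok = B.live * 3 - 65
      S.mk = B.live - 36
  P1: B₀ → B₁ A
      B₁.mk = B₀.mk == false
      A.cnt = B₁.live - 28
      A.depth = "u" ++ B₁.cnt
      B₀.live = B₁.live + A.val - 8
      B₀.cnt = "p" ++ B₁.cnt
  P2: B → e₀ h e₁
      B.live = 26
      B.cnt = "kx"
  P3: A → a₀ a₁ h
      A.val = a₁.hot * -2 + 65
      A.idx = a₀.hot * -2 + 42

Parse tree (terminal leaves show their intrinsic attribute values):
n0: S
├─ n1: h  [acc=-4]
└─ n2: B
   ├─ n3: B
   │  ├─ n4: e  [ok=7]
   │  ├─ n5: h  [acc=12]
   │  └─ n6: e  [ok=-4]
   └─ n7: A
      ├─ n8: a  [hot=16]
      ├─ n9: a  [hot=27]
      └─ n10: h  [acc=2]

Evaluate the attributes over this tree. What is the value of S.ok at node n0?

22

1. n1.acc = -4  [terminal]
2. n2.mk = false  [h.acc > -4]
3. n3.mk = true  [B₀.mk == false]
4. n4.ok = 7  [terminal]
5. n5.acc = 12  [terminal]
6. n6.ok = -4  [terminal]
7. n3.live = 26  [26]
8. n3.cnt = "kx"  ["kx"]
9. n7.cnt = -2  [B₁.live - 28]
10. n7.depth = "ukx"  ["u" ++ B₁.cnt]
11. n8.hot = 16  [terminal]
12. n9.hot = 27  [terminal]
13. n10.acc = 2  [terminal]
14. n7.val = 11  [a₁.hot * -2 + 65]
15. n7.idx = 10  [a₀.hot * -2 + 42]
16. n2.live = 29  [B₁.live + A.val - 8]
17. n2.cnt = "pkx"  ["p" ++ B₁.cnt]
18. n0.pre = false  [B.live > 29]
19. n0.ok = 22  [B.live * 3 - 65]
20. n0.mk = -7  [B.live - 36]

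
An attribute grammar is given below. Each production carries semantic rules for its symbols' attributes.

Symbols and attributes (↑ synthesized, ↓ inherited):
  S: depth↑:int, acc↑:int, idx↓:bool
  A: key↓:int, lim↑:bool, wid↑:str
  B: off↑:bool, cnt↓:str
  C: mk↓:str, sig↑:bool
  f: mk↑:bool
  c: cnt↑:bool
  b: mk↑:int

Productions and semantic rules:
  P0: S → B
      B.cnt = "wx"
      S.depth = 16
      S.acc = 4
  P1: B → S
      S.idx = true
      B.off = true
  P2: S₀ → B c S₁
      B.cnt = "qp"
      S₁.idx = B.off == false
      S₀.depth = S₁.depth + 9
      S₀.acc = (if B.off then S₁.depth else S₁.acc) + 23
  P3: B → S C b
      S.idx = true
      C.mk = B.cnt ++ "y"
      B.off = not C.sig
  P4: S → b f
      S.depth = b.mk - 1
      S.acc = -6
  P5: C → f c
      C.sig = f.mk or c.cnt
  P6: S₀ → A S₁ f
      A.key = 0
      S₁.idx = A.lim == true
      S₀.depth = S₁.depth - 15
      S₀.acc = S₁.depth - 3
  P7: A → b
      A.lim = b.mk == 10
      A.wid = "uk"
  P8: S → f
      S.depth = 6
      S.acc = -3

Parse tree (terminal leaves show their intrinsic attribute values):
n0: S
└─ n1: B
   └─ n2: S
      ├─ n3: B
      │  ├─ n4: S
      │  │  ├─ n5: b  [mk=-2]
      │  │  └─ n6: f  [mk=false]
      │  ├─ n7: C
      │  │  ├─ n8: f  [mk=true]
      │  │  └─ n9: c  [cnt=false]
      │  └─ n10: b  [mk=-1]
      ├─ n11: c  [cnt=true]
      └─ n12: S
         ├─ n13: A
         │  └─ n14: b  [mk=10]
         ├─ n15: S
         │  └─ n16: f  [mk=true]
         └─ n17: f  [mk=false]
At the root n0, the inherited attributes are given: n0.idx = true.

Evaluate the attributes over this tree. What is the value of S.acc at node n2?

1. n0.idx = true  [given at root]
2. n1.cnt = "wx"  ["wx"]
3. n2.idx = true  [true]
4. n3.cnt = "qp"  ["qp"]
5. n4.idx = true  [true]
6. n5.mk = -2  [terminal]
7. n6.mk = false  [terminal]
8. n4.depth = -3  [b.mk - 1]
9. n4.acc = -6  [-6]
10. n7.mk = "qpy"  [B.cnt ++ "y"]
11. n8.mk = true  [terminal]
12. n9.cnt = false  [terminal]
13. n7.sig = true  [f.mk or c.cnt]
14. n10.mk = -1  [terminal]
15. n3.off = false  [not C.sig]
16. n11.cnt = true  [terminal]
17. n12.idx = true  [B.off == false]
18. n13.key = 0  [0]
19. n14.mk = 10  [terminal]
20. n13.lim = true  [b.mk == 10]
21. n13.wid = "uk"  ["uk"]
22. n15.idx = true  [A.lim == true]
23. n16.mk = true  [terminal]
24. n15.depth = 6  [6]
25. n15.acc = -3  [-3]
26. n17.mk = false  [terminal]
27. n12.depth = -9  [S₁.depth - 15]
28. n12.acc = 3  [S₁.depth - 3]
29. n2.depth = 0  [S₁.depth + 9]
30. n2.acc = 26  [(if B.off then S₁.depth else S₁.acc) + 23]
31. n1.off = true  [true]
32. n0.depth = 16  [16]
33. n0.acc = 4  [4]

26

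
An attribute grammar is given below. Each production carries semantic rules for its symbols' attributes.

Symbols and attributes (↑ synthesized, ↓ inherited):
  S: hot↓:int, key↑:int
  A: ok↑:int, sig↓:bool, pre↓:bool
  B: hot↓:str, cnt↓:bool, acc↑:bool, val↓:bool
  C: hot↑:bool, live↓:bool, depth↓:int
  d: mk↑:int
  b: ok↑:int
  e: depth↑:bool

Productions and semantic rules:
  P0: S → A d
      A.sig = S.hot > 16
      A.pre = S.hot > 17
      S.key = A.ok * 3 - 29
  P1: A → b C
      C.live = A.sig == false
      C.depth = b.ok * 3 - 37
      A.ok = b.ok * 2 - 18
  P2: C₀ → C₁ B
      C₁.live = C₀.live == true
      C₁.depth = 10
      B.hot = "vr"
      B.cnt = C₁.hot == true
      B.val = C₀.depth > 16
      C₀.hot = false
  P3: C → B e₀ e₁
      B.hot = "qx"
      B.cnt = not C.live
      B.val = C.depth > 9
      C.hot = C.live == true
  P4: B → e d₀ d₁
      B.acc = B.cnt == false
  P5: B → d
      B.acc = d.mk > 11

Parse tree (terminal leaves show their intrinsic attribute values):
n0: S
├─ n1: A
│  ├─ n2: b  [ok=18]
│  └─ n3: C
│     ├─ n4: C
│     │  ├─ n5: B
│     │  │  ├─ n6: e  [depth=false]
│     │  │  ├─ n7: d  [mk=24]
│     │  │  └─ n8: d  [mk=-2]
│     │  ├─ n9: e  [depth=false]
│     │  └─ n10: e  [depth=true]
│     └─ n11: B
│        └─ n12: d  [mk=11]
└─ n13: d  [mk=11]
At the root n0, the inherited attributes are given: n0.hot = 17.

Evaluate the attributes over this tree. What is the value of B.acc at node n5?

false

1. n0.hot = 17  [given at root]
2. n1.sig = true  [S.hot > 16]
3. n1.pre = false  [S.hot > 17]
4. n2.ok = 18  [terminal]
5. n3.live = false  [A.sig == false]
6. n3.depth = 17  [b.ok * 3 - 37]
7. n4.live = false  [C₀.live == true]
8. n4.depth = 10  [10]
9. n5.hot = "qx"  ["qx"]
10. n5.cnt = true  [not C.live]
11. n5.val = true  [C.depth > 9]
12. n6.depth = false  [terminal]
13. n7.mk = 24  [terminal]
14. n8.mk = -2  [terminal]
15. n5.acc = false  [B.cnt == false]
16. n9.depth = false  [terminal]
17. n10.depth = true  [terminal]
18. n4.hot = false  [C.live == true]
19. n11.hot = "vr"  ["vr"]
20. n11.cnt = false  [C₁.hot == true]
21. n11.val = true  [C₀.depth > 16]
22. n12.mk = 11  [terminal]
23. n11.acc = false  [d.mk > 11]
24. n3.hot = false  [false]
25. n1.ok = 18  [b.ok * 2 - 18]
26. n13.mk = 11  [terminal]
27. n0.key = 25  [A.ok * 3 - 29]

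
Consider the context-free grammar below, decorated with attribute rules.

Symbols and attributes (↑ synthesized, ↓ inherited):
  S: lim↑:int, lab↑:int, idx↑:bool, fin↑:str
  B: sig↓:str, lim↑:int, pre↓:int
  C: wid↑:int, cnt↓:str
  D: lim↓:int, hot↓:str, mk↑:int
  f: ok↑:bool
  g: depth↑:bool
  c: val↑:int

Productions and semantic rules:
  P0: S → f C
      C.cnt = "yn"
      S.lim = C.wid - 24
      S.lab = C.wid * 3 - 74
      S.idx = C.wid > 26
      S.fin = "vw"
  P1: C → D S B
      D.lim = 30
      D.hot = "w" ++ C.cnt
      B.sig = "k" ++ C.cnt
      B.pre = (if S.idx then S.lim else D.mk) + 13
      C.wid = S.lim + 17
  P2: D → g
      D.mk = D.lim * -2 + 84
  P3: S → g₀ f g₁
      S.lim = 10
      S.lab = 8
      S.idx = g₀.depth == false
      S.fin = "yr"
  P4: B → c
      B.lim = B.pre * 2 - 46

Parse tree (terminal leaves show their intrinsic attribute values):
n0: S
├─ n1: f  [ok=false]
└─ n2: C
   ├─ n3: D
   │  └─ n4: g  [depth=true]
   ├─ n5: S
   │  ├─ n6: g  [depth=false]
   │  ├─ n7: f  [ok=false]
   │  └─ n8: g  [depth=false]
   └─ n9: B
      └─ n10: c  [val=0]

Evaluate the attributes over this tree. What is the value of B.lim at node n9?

0

1. n1.ok = false  [terminal]
2. n2.cnt = "yn"  ["yn"]
3. n3.lim = 30  [30]
4. n3.hot = "wyn"  ["w" ++ C.cnt]
5. n4.depth = true  [terminal]
6. n3.mk = 24  [D.lim * -2 + 84]
7. n6.depth = false  [terminal]
8. n7.ok = false  [terminal]
9. n8.depth = false  [terminal]
10. n5.lim = 10  [10]
11. n5.lab = 8  [8]
12. n5.idx = true  [g₀.depth == false]
13. n5.fin = "yr"  ["yr"]
14. n9.sig = "kyn"  ["k" ++ C.cnt]
15. n9.pre = 23  [(if S.idx then S.lim else D.mk) + 13]
16. n10.val = 0  [terminal]
17. n9.lim = 0  [B.pre * 2 - 46]
18. n2.wid = 27  [S.lim + 17]
19. n0.lim = 3  [C.wid - 24]
20. n0.lab = 7  [C.wid * 3 - 74]
21. n0.idx = true  [C.wid > 26]
22. n0.fin = "vw"  ["vw"]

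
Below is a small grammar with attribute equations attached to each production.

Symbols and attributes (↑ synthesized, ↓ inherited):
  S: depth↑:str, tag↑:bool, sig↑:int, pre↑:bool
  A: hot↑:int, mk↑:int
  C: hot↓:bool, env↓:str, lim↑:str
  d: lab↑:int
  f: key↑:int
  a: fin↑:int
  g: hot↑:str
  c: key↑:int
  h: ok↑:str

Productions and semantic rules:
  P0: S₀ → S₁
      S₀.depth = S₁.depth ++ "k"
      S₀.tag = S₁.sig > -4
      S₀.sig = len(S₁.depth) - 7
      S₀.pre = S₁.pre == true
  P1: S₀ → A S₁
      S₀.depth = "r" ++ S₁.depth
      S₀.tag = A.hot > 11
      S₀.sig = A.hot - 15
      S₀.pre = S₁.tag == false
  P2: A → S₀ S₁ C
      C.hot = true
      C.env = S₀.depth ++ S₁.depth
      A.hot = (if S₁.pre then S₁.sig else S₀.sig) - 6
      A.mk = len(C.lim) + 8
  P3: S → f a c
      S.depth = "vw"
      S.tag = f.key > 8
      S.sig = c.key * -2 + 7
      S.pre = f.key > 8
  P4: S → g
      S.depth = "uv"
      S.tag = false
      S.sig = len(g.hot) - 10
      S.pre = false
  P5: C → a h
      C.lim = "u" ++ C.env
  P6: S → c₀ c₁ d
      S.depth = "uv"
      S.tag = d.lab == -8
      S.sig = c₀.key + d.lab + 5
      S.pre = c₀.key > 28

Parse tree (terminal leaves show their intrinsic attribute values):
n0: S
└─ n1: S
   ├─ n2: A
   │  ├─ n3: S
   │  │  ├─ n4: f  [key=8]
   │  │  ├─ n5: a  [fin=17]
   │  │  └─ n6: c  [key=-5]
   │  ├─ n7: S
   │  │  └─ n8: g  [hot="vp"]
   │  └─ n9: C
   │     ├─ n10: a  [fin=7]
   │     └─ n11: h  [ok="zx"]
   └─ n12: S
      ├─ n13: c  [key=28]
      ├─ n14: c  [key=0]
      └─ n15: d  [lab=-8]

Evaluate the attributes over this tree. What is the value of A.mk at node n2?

1. n4.key = 8  [terminal]
2. n5.fin = 17  [terminal]
3. n6.key = -5  [terminal]
4. n3.depth = "vw"  ["vw"]
5. n3.tag = false  [f.key > 8]
6. n3.sig = 17  [c.key * -2 + 7]
7. n3.pre = false  [f.key > 8]
8. n8.hot = "vp"  [terminal]
9. n7.depth = "uv"  ["uv"]
10. n7.tag = false  [false]
11. n7.sig = -8  [len(g.hot) - 10]
12. n7.pre = false  [false]
13. n9.hot = true  [true]
14. n9.env = "vwuv"  [S₀.depth ++ S₁.depth]
15. n10.fin = 7  [terminal]
16. n11.ok = "zx"  [terminal]
17. n9.lim = "uvwuv"  ["u" ++ C.env]
18. n2.hot = 11  [(if S₁.pre then S₁.sig else S₀.sig) - 6]
19. n2.mk = 13  [len(C.lim) + 8]
20. n13.key = 28  [terminal]
21. n14.key = 0  [terminal]
22. n15.lab = -8  [terminal]
23. n12.depth = "uv"  ["uv"]
24. n12.tag = true  [d.lab == -8]
25. n12.sig = 25  [c₀.key + d.lab + 5]
26. n12.pre = false  [c₀.key > 28]
27. n1.depth = "ruv"  ["r" ++ S₁.depth]
28. n1.tag = false  [A.hot > 11]
29. n1.sig = -4  [A.hot - 15]
30. n1.pre = false  [S₁.tag == false]
31. n0.depth = "ruvk"  [S₁.depth ++ "k"]
32. n0.tag = false  [S₁.sig > -4]
33. n0.sig = -4  [len(S₁.depth) - 7]
34. n0.pre = false  [S₁.pre == true]

13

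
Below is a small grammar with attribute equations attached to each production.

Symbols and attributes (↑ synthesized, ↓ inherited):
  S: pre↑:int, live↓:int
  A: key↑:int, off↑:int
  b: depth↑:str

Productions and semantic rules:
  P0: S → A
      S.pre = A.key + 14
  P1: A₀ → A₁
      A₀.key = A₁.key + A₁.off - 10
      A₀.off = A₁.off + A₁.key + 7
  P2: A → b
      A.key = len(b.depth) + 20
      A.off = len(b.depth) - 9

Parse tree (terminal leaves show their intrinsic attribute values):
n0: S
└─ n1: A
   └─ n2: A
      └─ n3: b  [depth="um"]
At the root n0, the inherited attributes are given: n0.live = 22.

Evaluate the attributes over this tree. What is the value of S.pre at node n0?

1. n0.live = 22  [given at root]
2. n3.depth = "um"  [terminal]
3. n2.key = 22  [len(b.depth) + 20]
4. n2.off = -7  [len(b.depth) - 9]
5. n1.key = 5  [A₁.key + A₁.off - 10]
6. n1.off = 22  [A₁.off + A₁.key + 7]
7. n0.pre = 19  [A.key + 14]

19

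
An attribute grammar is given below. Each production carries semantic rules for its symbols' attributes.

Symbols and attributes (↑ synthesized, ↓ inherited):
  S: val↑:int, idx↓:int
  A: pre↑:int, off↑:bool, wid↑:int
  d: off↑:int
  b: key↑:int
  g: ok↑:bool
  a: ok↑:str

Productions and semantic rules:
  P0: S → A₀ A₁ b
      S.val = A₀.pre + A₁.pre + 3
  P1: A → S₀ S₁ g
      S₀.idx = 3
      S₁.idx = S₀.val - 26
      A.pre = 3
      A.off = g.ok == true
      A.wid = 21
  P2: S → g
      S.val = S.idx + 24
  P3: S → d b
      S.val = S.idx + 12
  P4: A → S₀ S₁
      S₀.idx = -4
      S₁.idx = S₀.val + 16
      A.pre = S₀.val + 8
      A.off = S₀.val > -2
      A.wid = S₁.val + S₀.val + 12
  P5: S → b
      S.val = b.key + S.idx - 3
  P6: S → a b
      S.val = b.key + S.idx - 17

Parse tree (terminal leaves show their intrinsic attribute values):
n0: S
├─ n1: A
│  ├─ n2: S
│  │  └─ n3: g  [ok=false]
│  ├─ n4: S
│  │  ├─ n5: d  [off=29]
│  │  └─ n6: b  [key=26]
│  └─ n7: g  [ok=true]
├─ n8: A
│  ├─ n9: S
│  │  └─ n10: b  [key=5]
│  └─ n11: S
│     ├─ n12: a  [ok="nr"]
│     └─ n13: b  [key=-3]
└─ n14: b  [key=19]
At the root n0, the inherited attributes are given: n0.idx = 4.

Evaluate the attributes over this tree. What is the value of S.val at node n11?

1. n0.idx = 4  [given at root]
2. n2.idx = 3  [3]
3. n3.ok = false  [terminal]
4. n2.val = 27  [S.idx + 24]
5. n4.idx = 1  [S₀.val - 26]
6. n5.off = 29  [terminal]
7. n6.key = 26  [terminal]
8. n4.val = 13  [S.idx + 12]
9. n7.ok = true  [terminal]
10. n1.pre = 3  [3]
11. n1.off = true  [g.ok == true]
12. n1.wid = 21  [21]
13. n9.idx = -4  [-4]
14. n10.key = 5  [terminal]
15. n9.val = -2  [b.key + S.idx - 3]
16. n11.idx = 14  [S₀.val + 16]
17. n12.ok = "nr"  [terminal]
18. n13.key = -3  [terminal]
19. n11.val = -6  [b.key + S.idx - 17]
20. n8.pre = 6  [S₀.val + 8]
21. n8.off = false  [S₀.val > -2]
22. n8.wid = 4  [S₁.val + S₀.val + 12]
23. n14.key = 19  [terminal]
24. n0.val = 12  [A₀.pre + A₁.pre + 3]

-6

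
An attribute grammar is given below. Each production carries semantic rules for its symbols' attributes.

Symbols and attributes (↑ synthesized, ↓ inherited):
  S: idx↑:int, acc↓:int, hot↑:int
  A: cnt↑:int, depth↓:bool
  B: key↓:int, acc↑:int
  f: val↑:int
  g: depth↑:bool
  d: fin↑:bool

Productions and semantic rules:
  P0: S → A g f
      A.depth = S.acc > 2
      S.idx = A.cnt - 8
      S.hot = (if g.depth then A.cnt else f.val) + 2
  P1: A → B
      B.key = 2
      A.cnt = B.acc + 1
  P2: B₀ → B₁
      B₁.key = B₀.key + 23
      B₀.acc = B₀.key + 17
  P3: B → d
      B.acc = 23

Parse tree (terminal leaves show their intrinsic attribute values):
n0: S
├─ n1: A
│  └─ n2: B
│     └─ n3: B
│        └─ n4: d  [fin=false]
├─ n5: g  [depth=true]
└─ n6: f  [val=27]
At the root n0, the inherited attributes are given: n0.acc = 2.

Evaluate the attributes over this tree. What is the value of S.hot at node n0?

22

1. n0.acc = 2  [given at root]
2. n1.depth = false  [S.acc > 2]
3. n2.key = 2  [2]
4. n3.key = 25  [B₀.key + 23]
5. n4.fin = false  [terminal]
6. n3.acc = 23  [23]
7. n2.acc = 19  [B₀.key + 17]
8. n1.cnt = 20  [B.acc + 1]
9. n5.depth = true  [terminal]
10. n6.val = 27  [terminal]
11. n0.idx = 12  [A.cnt - 8]
12. n0.hot = 22  [(if g.depth then A.cnt else f.val) + 2]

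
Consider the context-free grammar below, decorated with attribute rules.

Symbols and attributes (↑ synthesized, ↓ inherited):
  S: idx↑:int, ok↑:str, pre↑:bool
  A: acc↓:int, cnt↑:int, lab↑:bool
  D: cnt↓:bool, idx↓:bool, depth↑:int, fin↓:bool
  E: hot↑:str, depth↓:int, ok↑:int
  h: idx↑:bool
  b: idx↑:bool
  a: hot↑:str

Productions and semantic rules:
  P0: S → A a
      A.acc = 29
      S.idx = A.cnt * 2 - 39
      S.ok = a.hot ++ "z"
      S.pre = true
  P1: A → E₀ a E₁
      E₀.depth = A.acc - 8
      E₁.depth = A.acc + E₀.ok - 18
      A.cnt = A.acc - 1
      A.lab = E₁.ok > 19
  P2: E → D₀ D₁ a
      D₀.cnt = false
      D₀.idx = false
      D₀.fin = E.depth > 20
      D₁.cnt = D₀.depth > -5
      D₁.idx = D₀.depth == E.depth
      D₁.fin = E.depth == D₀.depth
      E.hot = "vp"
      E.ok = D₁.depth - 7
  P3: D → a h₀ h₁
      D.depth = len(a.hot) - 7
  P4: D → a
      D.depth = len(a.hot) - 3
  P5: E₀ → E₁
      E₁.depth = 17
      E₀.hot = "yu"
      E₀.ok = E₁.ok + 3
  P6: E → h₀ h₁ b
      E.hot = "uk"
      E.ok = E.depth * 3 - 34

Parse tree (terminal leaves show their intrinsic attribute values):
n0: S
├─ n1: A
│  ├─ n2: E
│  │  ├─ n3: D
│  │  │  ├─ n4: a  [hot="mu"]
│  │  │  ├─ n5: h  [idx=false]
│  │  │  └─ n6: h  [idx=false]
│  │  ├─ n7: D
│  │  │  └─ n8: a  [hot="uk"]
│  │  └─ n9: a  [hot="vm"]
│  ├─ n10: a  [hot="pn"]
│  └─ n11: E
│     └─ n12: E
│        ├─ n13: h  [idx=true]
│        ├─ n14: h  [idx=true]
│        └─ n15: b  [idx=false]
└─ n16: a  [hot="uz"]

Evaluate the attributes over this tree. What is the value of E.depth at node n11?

1. n1.acc = 29  [29]
2. n2.depth = 21  [A.acc - 8]
3. n3.cnt = false  [false]
4. n3.idx = false  [false]
5. n3.fin = true  [E.depth > 20]
6. n4.hot = "mu"  [terminal]
7. n5.idx = false  [terminal]
8. n6.idx = false  [terminal]
9. n3.depth = -5  [len(a.hot) - 7]
10. n7.cnt = false  [D₀.depth > -5]
11. n7.idx = false  [D₀.depth == E.depth]
12. n7.fin = false  [E.depth == D₀.depth]
13. n8.hot = "uk"  [terminal]
14. n7.depth = -1  [len(a.hot) - 3]
15. n9.hot = "vm"  [terminal]
16. n2.hot = "vp"  ["vp"]
17. n2.ok = -8  [D₁.depth - 7]
18. n10.hot = "pn"  [terminal]
19. n11.depth = 3  [A.acc + E₀.ok - 18]
20. n12.depth = 17  [17]
21. n13.idx = true  [terminal]
22. n14.idx = true  [terminal]
23. n15.idx = false  [terminal]
24. n12.hot = "uk"  ["uk"]
25. n12.ok = 17  [E.depth * 3 - 34]
26. n11.hot = "yu"  ["yu"]
27. n11.ok = 20  [E₁.ok + 3]
28. n1.cnt = 28  [A.acc - 1]
29. n1.lab = true  [E₁.ok > 19]
30. n16.hot = "uz"  [terminal]
31. n0.idx = 17  [A.cnt * 2 - 39]
32. n0.ok = "uzz"  [a.hot ++ "z"]
33. n0.pre = true  [true]

3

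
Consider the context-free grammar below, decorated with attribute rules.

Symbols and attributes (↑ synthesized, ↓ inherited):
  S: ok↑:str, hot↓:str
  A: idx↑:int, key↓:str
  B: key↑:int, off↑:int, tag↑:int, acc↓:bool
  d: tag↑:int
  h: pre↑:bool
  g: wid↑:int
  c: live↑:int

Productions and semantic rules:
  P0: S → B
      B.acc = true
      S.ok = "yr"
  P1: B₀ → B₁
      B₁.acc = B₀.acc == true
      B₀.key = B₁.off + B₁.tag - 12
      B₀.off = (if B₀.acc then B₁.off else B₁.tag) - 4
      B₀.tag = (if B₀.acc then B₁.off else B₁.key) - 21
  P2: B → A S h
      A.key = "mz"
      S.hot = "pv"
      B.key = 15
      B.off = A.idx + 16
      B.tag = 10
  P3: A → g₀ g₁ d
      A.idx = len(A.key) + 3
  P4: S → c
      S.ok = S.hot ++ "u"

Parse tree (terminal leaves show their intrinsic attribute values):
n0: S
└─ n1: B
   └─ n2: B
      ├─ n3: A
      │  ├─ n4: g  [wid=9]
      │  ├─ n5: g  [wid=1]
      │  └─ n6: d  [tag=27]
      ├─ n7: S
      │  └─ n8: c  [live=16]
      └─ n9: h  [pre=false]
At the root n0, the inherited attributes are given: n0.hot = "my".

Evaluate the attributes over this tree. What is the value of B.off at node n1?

17

1. n0.hot = "my"  [given at root]
2. n1.acc = true  [true]
3. n2.acc = true  [B₀.acc == true]
4. n3.key = "mz"  ["mz"]
5. n4.wid = 9  [terminal]
6. n5.wid = 1  [terminal]
7. n6.tag = 27  [terminal]
8. n3.idx = 5  [len(A.key) + 3]
9. n7.hot = "pv"  ["pv"]
10. n8.live = 16  [terminal]
11. n7.ok = "pvu"  [S.hot ++ "u"]
12. n9.pre = false  [terminal]
13. n2.key = 15  [15]
14. n2.off = 21  [A.idx + 16]
15. n2.tag = 10  [10]
16. n1.key = 19  [B₁.off + B₁.tag - 12]
17. n1.off = 17  [(if B₀.acc then B₁.off else B₁.tag) - 4]
18. n1.tag = 0  [(if B₀.acc then B₁.off else B₁.key) - 21]
19. n0.ok = "yr"  ["yr"]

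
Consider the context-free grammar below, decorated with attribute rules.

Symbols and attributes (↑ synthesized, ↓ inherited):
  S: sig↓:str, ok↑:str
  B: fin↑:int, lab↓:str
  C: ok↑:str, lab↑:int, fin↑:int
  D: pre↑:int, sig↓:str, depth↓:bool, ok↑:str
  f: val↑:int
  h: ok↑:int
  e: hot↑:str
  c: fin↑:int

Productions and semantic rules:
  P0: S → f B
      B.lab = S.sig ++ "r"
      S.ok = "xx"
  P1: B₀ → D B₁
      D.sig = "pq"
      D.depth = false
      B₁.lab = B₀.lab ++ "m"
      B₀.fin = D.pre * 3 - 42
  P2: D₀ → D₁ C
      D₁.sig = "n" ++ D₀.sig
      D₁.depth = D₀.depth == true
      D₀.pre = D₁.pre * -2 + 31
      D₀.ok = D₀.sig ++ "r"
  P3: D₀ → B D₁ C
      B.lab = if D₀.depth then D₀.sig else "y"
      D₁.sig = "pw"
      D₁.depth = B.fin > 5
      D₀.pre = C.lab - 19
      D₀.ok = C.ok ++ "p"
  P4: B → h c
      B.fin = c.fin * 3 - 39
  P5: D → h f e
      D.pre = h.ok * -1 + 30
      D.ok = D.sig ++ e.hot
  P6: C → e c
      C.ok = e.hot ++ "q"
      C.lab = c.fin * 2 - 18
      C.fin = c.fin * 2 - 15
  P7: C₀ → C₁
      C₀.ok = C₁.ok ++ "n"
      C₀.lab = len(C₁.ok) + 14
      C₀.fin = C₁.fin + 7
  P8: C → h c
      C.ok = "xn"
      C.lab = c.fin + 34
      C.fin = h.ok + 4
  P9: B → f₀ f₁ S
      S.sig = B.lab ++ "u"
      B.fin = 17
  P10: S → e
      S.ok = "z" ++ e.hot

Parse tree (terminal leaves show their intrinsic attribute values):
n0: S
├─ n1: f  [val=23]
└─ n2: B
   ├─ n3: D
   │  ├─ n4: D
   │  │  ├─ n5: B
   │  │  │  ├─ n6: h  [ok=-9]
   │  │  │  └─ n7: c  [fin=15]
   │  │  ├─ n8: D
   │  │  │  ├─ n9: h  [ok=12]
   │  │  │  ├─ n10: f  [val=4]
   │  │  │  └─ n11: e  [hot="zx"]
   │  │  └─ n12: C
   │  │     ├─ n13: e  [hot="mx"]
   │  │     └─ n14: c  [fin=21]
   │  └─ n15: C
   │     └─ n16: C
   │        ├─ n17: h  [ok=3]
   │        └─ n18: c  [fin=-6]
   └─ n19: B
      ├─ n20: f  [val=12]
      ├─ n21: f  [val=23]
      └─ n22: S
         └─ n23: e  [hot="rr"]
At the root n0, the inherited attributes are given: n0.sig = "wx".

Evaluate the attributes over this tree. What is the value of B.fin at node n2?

21

1. n0.sig = "wx"  [given at root]
2. n1.val = 23  [terminal]
3. n2.lab = "wxr"  [S.sig ++ "r"]
4. n3.sig = "pq"  ["pq"]
5. n3.depth = false  [false]
6. n4.sig = "npq"  ["n" ++ D₀.sig]
7. n4.depth = false  [D₀.depth == true]
8. n5.lab = "y"  [if D₀.depth then D₀.sig else "y"]
9. n6.ok = -9  [terminal]
10. n7.fin = 15  [terminal]
11. n5.fin = 6  [c.fin * 3 - 39]
12. n8.sig = "pw"  ["pw"]
13. n8.depth = true  [B.fin > 5]
14. n9.ok = 12  [terminal]
15. n10.val = 4  [terminal]
16. n11.hot = "zx"  [terminal]
17. n8.pre = 18  [h.ok * -1 + 30]
18. n8.ok = "pwzx"  [D.sig ++ e.hot]
19. n13.hot = "mx"  [terminal]
20. n14.fin = 21  [terminal]
21. n12.ok = "mxq"  [e.hot ++ "q"]
22. n12.lab = 24  [c.fin * 2 - 18]
23. n12.fin = 27  [c.fin * 2 - 15]
24. n4.pre = 5  [C.lab - 19]
25. n4.ok = "mxqp"  [C.ok ++ "p"]
26. n17.ok = 3  [terminal]
27. n18.fin = -6  [terminal]
28. n16.ok = "xn"  ["xn"]
29. n16.lab = 28  [c.fin + 34]
30. n16.fin = 7  [h.ok + 4]
31. n15.ok = "xnn"  [C₁.ok ++ "n"]
32. n15.lab = 16  [len(C₁.ok) + 14]
33. n15.fin = 14  [C₁.fin + 7]
34. n3.pre = 21  [D₁.pre * -2 + 31]
35. n3.ok = "pqr"  [D₀.sig ++ "r"]
36. n19.lab = "wxrm"  [B₀.lab ++ "m"]
37. n20.val = 12  [terminal]
38. n21.val = 23  [terminal]
39. n22.sig = "wxrmu"  [B.lab ++ "u"]
40. n23.hot = "rr"  [terminal]
41. n22.ok = "zrr"  ["z" ++ e.hot]
42. n19.fin = 17  [17]
43. n2.fin = 21  [D.pre * 3 - 42]
44. n0.ok = "xx"  ["xx"]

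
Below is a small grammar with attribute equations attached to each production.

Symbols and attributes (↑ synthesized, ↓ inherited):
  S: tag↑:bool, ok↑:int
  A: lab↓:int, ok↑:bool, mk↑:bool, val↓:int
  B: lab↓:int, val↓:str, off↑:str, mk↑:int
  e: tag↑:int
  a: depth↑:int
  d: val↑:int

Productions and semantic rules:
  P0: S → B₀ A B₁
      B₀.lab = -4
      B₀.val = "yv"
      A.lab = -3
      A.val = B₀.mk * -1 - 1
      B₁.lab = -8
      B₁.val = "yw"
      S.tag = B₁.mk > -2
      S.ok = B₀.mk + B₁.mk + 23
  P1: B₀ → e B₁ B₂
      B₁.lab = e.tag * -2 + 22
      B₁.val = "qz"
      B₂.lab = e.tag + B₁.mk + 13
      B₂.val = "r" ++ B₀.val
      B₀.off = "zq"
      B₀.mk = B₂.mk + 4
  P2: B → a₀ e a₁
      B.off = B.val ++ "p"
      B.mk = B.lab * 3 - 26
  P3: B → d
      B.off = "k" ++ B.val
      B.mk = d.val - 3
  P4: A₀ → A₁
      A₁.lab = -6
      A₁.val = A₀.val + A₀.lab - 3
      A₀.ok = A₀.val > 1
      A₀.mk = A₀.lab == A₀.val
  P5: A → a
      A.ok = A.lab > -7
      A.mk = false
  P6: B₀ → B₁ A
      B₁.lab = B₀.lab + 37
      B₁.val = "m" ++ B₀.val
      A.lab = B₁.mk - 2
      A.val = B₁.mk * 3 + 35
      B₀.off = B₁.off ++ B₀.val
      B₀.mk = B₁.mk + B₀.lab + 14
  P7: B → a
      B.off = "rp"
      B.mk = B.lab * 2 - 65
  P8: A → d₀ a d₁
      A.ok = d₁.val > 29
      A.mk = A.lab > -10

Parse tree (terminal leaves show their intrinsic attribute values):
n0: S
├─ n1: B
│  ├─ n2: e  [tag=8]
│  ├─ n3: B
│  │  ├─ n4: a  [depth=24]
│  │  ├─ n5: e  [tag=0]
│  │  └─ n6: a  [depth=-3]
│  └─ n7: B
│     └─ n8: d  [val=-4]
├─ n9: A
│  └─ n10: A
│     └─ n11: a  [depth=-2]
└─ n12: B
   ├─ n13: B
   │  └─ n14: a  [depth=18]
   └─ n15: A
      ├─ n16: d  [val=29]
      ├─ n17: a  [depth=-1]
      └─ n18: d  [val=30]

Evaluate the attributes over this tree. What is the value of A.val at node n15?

14

1. n1.lab = -4  [-4]
2. n1.val = "yv"  ["yv"]
3. n2.tag = 8  [terminal]
4. n3.lab = 6  [e.tag * -2 + 22]
5. n3.val = "qz"  ["qz"]
6. n4.depth = 24  [terminal]
7. n5.tag = 0  [terminal]
8. n6.depth = -3  [terminal]
9. n3.off = "qzp"  [B.val ++ "p"]
10. n3.mk = -8  [B.lab * 3 - 26]
11. n7.lab = 13  [e.tag + B₁.mk + 13]
12. n7.val = "ryv"  ["r" ++ B₀.val]
13. n8.val = -4  [terminal]
14. n7.off = "kryv"  ["k" ++ B.val]
15. n7.mk = -7  [d.val - 3]
16. n1.off = "zq"  ["zq"]
17. n1.mk = -3  [B₂.mk + 4]
18. n9.lab = -3  [-3]
19. n9.val = 2  [B₀.mk * -1 - 1]
20. n10.lab = -6  [-6]
21. n10.val = -4  [A₀.val + A₀.lab - 3]
22. n11.depth = -2  [terminal]
23. n10.ok = true  [A.lab > -7]
24. n10.mk = false  [false]
25. n9.ok = true  [A₀.val > 1]
26. n9.mk = false  [A₀.lab == A₀.val]
27. n12.lab = -8  [-8]
28. n12.val = "yw"  ["yw"]
29. n13.lab = 29  [B₀.lab + 37]
30. n13.val = "myw"  ["m" ++ B₀.val]
31. n14.depth = 18  [terminal]
32. n13.off = "rp"  ["rp"]
33. n13.mk = -7  [B.lab * 2 - 65]
34. n15.lab = -9  [B₁.mk - 2]
35. n15.val = 14  [B₁.mk * 3 + 35]
36. n16.val = 29  [terminal]
37. n17.depth = -1  [terminal]
38. n18.val = 30  [terminal]
39. n15.ok = true  [d₁.val > 29]
40. n15.mk = true  [A.lab > -10]
41. n12.off = "rpyw"  [B₁.off ++ B₀.val]
42. n12.mk = -1  [B₁.mk + B₀.lab + 14]
43. n0.tag = true  [B₁.mk > -2]
44. n0.ok = 19  [B₀.mk + B₁.mk + 23]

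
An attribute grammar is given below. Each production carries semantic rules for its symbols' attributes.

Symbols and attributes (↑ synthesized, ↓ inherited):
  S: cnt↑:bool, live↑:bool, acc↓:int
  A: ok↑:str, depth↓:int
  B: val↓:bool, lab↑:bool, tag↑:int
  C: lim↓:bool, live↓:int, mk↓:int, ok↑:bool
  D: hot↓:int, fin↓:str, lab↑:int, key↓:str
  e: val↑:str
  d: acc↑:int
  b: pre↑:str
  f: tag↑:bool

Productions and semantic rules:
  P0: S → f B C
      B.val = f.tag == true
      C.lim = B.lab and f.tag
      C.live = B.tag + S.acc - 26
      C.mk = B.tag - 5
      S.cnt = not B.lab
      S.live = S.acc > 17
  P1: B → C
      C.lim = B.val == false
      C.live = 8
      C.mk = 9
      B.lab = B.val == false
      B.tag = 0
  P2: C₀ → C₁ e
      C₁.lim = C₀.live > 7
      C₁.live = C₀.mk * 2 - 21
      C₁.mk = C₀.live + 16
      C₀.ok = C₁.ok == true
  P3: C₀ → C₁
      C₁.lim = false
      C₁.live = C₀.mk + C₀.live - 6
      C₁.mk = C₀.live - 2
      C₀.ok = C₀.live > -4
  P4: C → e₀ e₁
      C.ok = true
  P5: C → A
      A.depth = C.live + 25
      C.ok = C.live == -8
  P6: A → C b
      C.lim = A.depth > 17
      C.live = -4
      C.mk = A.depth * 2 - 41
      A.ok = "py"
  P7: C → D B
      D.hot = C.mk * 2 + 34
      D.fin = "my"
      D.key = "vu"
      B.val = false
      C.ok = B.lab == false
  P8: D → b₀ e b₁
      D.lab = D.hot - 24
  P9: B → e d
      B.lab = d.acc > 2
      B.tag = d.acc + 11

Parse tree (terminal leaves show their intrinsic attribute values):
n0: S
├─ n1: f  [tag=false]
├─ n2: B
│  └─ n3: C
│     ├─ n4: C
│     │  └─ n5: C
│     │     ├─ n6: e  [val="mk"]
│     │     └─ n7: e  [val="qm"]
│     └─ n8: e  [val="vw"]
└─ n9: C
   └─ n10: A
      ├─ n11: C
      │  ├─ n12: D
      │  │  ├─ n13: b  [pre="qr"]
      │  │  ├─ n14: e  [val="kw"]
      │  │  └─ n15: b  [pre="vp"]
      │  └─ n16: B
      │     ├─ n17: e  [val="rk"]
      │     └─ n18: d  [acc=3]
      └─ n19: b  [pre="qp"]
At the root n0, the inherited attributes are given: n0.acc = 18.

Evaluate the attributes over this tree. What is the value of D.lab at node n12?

1. n0.acc = 18  [given at root]
2. n1.tag = false  [terminal]
3. n2.val = false  [f.tag == true]
4. n3.lim = true  [B.val == false]
5. n3.live = 8  [8]
6. n3.mk = 9  [9]
7. n4.lim = true  [C₀.live > 7]
8. n4.live = -3  [C₀.mk * 2 - 21]
9. n4.mk = 24  [C₀.live + 16]
10. n5.lim = false  [false]
11. n5.live = 15  [C₀.mk + C₀.live - 6]
12. n5.mk = -5  [C₀.live - 2]
13. n6.val = "mk"  [terminal]
14. n7.val = "qm"  [terminal]
15. n5.ok = true  [true]
16. n4.ok = true  [C₀.live > -4]
17. n8.val = "vw"  [terminal]
18. n3.ok = true  [C₁.ok == true]
19. n2.lab = true  [B.val == false]
20. n2.tag = 0  [0]
21. n9.lim = false  [B.lab and f.tag]
22. n9.live = -8  [B.tag + S.acc - 26]
23. n9.mk = -5  [B.tag - 5]
24. n10.depth = 17  [C.live + 25]
25. n11.lim = false  [A.depth > 17]
26. n11.live = -4  [-4]
27. n11.mk = -7  [A.depth * 2 - 41]
28. n12.hot = 20  [C.mk * 2 + 34]
29. n12.fin = "my"  ["my"]
30. n12.key = "vu"  ["vu"]
31. n13.pre = "qr"  [terminal]
32. n14.val = "kw"  [terminal]
33. n15.pre = "vp"  [terminal]
34. n12.lab = -4  [D.hot - 24]
35. n16.val = false  [false]
36. n17.val = "rk"  [terminal]
37. n18.acc = 3  [terminal]
38. n16.lab = true  [d.acc > 2]
39. n16.tag = 14  [d.acc + 11]
40. n11.ok = false  [B.lab == false]
41. n19.pre = "qp"  [terminal]
42. n10.ok = "py"  ["py"]
43. n9.ok = true  [C.live == -8]
44. n0.cnt = false  [not B.lab]
45. n0.live = true  [S.acc > 17]

-4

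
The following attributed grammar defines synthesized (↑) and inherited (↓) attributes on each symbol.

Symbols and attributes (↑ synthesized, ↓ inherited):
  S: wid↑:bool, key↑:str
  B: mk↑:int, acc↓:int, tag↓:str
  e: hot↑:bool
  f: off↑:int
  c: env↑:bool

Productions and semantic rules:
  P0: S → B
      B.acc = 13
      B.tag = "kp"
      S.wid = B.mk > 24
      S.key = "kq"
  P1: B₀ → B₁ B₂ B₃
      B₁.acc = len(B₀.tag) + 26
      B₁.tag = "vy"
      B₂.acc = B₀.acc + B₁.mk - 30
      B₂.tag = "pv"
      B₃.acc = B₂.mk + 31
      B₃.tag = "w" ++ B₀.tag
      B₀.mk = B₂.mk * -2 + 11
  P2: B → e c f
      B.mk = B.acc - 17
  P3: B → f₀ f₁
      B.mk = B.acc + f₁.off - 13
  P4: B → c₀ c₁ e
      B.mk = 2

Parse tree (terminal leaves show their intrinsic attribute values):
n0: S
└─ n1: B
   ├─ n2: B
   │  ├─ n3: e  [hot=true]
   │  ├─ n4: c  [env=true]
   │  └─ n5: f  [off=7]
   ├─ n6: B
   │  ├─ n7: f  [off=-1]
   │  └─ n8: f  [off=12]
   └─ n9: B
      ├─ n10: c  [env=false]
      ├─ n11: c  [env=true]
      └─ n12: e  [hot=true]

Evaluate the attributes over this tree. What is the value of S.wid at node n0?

1. n1.acc = 13  [13]
2. n1.tag = "kp"  ["kp"]
3. n2.acc = 28  [len(B₀.tag) + 26]
4. n2.tag = "vy"  ["vy"]
5. n3.hot = true  [terminal]
6. n4.env = true  [terminal]
7. n5.off = 7  [terminal]
8. n2.mk = 11  [B.acc - 17]
9. n6.acc = -6  [B₀.acc + B₁.mk - 30]
10. n6.tag = "pv"  ["pv"]
11. n7.off = -1  [terminal]
12. n8.off = 12  [terminal]
13. n6.mk = -7  [B.acc + f₁.off - 13]
14. n9.acc = 24  [B₂.mk + 31]
15. n9.tag = "wkp"  ["w" ++ B₀.tag]
16. n10.env = false  [terminal]
17. n11.env = true  [terminal]
18. n12.hot = true  [terminal]
19. n9.mk = 2  [2]
20. n1.mk = 25  [B₂.mk * -2 + 11]
21. n0.wid = true  [B.mk > 24]
22. n0.key = "kq"  ["kq"]

true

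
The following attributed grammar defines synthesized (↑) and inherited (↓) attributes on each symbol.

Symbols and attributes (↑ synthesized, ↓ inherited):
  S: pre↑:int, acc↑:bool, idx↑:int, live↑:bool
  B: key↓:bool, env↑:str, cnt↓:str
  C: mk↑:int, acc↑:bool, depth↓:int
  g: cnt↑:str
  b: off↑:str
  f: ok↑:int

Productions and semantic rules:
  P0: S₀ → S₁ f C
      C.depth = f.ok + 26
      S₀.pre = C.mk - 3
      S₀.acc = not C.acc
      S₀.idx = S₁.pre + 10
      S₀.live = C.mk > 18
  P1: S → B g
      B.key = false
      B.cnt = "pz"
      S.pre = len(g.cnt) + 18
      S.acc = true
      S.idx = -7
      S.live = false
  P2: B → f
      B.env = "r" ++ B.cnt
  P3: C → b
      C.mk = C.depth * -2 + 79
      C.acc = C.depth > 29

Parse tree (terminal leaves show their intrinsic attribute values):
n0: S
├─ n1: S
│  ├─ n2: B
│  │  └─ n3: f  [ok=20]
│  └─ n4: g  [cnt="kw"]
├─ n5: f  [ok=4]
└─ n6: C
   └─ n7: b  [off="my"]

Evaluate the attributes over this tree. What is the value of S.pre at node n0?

1. n2.key = false  [false]
2. n2.cnt = "pz"  ["pz"]
3. n3.ok = 20  [terminal]
4. n2.env = "rpz"  ["r" ++ B.cnt]
5. n4.cnt = "kw"  [terminal]
6. n1.pre = 20  [len(g.cnt) + 18]
7. n1.acc = true  [true]
8. n1.idx = -7  [-7]
9. n1.live = false  [false]
10. n5.ok = 4  [terminal]
11. n6.depth = 30  [f.ok + 26]
12. n7.off = "my"  [terminal]
13. n6.mk = 19  [C.depth * -2 + 79]
14. n6.acc = true  [C.depth > 29]
15. n0.pre = 16  [C.mk - 3]
16. n0.acc = false  [not C.acc]
17. n0.idx = 30  [S₁.pre + 10]
18. n0.live = true  [C.mk > 18]

16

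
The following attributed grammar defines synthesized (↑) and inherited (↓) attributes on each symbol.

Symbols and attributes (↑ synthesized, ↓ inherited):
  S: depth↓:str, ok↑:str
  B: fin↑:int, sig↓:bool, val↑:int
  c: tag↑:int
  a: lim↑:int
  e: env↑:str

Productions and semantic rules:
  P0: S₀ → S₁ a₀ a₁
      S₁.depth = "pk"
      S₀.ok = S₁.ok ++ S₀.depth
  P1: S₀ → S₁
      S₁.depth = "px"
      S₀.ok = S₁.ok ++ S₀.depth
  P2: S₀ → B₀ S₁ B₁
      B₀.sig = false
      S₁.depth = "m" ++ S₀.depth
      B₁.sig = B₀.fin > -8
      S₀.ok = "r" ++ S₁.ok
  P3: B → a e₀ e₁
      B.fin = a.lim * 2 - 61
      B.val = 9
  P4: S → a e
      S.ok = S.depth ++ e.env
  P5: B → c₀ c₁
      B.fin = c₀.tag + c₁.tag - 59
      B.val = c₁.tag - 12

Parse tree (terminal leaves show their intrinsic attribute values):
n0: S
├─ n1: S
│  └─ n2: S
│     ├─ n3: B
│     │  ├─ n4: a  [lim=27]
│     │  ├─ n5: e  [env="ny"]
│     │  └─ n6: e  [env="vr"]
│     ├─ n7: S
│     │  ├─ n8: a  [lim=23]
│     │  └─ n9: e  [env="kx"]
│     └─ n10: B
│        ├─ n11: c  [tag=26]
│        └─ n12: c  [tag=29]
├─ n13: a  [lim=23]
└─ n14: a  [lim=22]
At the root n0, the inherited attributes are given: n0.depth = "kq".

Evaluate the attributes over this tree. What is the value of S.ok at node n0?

"rmpxkxpkkq"

1. n0.depth = "kq"  [given at root]
2. n1.depth = "pk"  ["pk"]
3. n2.depth = "px"  ["px"]
4. n3.sig = false  [false]
5. n4.lim = 27  [terminal]
6. n5.env = "ny"  [terminal]
7. n6.env = "vr"  [terminal]
8. n3.fin = -7  [a.lim * 2 - 61]
9. n3.val = 9  [9]
10. n7.depth = "mpx"  ["m" ++ S₀.depth]
11. n8.lim = 23  [terminal]
12. n9.env = "kx"  [terminal]
13. n7.ok = "mpxkx"  [S.depth ++ e.env]
14. n10.sig = true  [B₀.fin > -8]
15. n11.tag = 26  [terminal]
16. n12.tag = 29  [terminal]
17. n10.fin = -4  [c₀.tag + c₁.tag - 59]
18. n10.val = 17  [c₁.tag - 12]
19. n2.ok = "rmpxkx"  ["r" ++ S₁.ok]
20. n1.ok = "rmpxkxpk"  [S₁.ok ++ S₀.depth]
21. n13.lim = 23  [terminal]
22. n14.lim = 22  [terminal]
23. n0.ok = "rmpxkxpkkq"  [S₁.ok ++ S₀.depth]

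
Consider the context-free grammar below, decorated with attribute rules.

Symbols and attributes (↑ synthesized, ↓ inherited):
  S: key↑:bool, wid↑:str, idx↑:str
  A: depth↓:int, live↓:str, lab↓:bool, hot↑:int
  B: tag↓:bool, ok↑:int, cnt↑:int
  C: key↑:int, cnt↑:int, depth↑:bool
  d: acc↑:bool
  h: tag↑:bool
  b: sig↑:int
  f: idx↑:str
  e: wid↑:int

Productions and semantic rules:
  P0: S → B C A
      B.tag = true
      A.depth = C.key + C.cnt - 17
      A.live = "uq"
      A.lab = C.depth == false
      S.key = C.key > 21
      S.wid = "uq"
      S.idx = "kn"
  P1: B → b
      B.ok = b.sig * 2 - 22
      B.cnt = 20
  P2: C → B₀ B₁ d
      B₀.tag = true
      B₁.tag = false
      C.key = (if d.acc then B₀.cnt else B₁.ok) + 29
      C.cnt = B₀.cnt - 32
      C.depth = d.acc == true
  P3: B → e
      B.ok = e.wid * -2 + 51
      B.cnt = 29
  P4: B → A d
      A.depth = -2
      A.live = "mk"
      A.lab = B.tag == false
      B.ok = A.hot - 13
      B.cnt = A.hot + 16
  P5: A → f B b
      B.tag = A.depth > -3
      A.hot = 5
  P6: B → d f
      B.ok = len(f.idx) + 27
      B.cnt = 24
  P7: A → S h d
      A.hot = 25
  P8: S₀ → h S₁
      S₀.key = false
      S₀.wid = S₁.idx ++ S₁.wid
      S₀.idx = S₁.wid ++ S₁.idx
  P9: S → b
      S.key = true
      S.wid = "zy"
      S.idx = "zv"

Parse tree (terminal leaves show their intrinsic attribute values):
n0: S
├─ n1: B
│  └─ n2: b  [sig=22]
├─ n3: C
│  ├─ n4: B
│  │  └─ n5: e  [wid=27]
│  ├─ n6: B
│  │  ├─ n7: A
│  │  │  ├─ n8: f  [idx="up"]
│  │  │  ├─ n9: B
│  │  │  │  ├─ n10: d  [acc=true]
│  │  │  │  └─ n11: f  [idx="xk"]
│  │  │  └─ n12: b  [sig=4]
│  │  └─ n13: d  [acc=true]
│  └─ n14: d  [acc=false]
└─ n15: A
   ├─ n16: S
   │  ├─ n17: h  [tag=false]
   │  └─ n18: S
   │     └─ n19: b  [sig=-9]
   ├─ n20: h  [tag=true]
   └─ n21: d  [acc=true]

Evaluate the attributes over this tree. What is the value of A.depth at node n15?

1

1. n1.tag = true  [true]
2. n2.sig = 22  [terminal]
3. n1.ok = 22  [b.sig * 2 - 22]
4. n1.cnt = 20  [20]
5. n4.tag = true  [true]
6. n5.wid = 27  [terminal]
7. n4.ok = -3  [e.wid * -2 + 51]
8. n4.cnt = 29  [29]
9. n6.tag = false  [false]
10. n7.depth = -2  [-2]
11. n7.live = "mk"  ["mk"]
12. n7.lab = true  [B.tag == false]
13. n8.idx = "up"  [terminal]
14. n9.tag = true  [A.depth > -3]
15. n10.acc = true  [terminal]
16. n11.idx = "xk"  [terminal]
17. n9.ok = 29  [len(f.idx) + 27]
18. n9.cnt = 24  [24]
19. n12.sig = 4  [terminal]
20. n7.hot = 5  [5]
21. n13.acc = true  [terminal]
22. n6.ok = -8  [A.hot - 13]
23. n6.cnt = 21  [A.hot + 16]
24. n14.acc = false  [terminal]
25. n3.key = 21  [(if d.acc then B₀.cnt else B₁.ok) + 29]
26. n3.cnt = -3  [B₀.cnt - 32]
27. n3.depth = false  [d.acc == true]
28. n15.depth = 1  [C.key + C.cnt - 17]
29. n15.live = "uq"  ["uq"]
30. n15.lab = true  [C.depth == false]
31. n17.tag = false  [terminal]
32. n19.sig = -9  [terminal]
33. n18.key = true  [true]
34. n18.wid = "zy"  ["zy"]
35. n18.idx = "zv"  ["zv"]
36. n16.key = false  [false]
37. n16.wid = "zvzy"  [S₁.idx ++ S₁.wid]
38. n16.idx = "zyzv"  [S₁.wid ++ S₁.idx]
39. n20.tag = true  [terminal]
40. n21.acc = true  [terminal]
41. n15.hot = 25  [25]
42. n0.key = false  [C.key > 21]
43. n0.wid = "uq"  ["uq"]
44. n0.idx = "kn"  ["kn"]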